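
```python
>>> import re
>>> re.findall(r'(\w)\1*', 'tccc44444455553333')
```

The backreference `\1` re-matches whatever the first group consumed, character for character.
Matches: at [0:1] match 't', group 1 = 't'; at [1:4] match 'ccc', group 1 = 'c'; at [4:10] match '444444', group 1 = '4'; at [10:14] match '5555', group 1 = '5'; at [14:18] match '3333', group 1 = '3'.
One capturing group, so `findall` returns just the captured substring from each match — 5 in all.

['t', 'c', '4', '5', '3']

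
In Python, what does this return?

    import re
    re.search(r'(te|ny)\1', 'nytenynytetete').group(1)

The match spans [4:8] → 'nyny'.
Captured: group 1 = 'ny'.

'ny'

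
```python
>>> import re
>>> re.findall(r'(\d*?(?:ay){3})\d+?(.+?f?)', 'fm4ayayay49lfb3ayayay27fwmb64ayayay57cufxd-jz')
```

[('4ayayay', '9'), ('3ayayay', '7f'), ('64ayayay', '7')]

Pattern: zero or more of a digit (lazy), then the literal 'ay' repeated 3 times (captured); then one or more of a digit (lazy); then one or more of any character (lazy), then optionally a literal 'f' (captured).
A `+?`/`*?`/`{m,n}?` starts at its minimum and grows only as far as needed for what follows to match.
Scanning left to right: at [2:11] match '4ayayay49', groups = ('4ayayay', '9'); at [14:24] match '3ayayay27f', groups = ('3ayayay', '7f'); at [27:37] match '64ayayay57', groups = ('64ayayay', '7').
Multiple groups make `findall` return tuples — one 2-tuple for each match.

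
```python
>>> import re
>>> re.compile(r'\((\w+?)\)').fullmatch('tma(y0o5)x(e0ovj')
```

None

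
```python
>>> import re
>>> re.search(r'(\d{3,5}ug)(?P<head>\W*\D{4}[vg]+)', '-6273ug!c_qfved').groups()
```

('6273ug', '!c_qfv')

The match spans [1:13] → '6273ug!c_qfv'.
Captured: group 1 = '6273ug', group 2 = '!c_qfv'.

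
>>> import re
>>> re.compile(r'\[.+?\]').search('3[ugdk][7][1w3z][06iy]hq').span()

(1, 7)

The `?` after the quantifier makes it lazy — it takes as little as possible before letting the rest of the pattern try.
The match spans [1:7] → '[ugdk]'.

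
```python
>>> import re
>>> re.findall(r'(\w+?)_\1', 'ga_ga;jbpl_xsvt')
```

A backreference is literal: `\1` must see the identical characters the first group matched.
With a single group, `findall` returns only what that group captured — 1 item.

['ga']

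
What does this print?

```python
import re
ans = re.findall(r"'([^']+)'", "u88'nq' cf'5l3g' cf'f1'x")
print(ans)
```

['nq', '5l3g', 'f1']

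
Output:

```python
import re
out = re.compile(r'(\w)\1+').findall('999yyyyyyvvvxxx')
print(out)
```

After group 1 captures some text, `\1` only succeeds where that same text appears again.
One capturing group, so `findall` returns just the captured substring from each match — 4 in all.

['9', 'y', 'v', 'x']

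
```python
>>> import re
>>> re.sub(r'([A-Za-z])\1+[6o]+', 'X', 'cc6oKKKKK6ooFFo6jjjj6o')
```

`\1` is not a pattern — it's the concrete string captured by group 1, re-applied verbatim.
Matches: at [0:4] → 'cc6o'; at [4:12] → 'KKKKK6oo'; at [12:16] → 'FFo6'; at [16:22] → 'jjjj6o'.
Each match is replaced by 'X'.

'XXXX'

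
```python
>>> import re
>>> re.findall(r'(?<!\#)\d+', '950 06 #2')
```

Because the assertion is negative and zero-width, positions next to the forbidden text are skipped.
Walking the string: at [0:3] → '950'; at [4:6] → '06'.
With no groups in the pattern, `findall` gives back each whole match — 2 here.

['950', '06']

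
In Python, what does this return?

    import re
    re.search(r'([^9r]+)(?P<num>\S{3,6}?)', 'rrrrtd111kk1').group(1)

The pattern matches one or more of any character except [9r] (captured); then 3 to 6 of a non-whitespace character (lazy) (captured as 'num').
`search` walks the string left to right and returns the first match it finds.
The match spans [4:12] → 'td111kk1'.
Captured: group 1 = 'td111', group 2 = 'kk1'.

'td111'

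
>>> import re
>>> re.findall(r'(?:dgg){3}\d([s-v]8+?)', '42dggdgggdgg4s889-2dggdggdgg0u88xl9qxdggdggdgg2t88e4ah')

The pattern matches the literal 'dgg' repeated 3 times, then a digit; then a character in [s-v], then one or more of the literal '8' (lazy) (captured).
Scanning left to right: at [19:31] match 'dggdggdgg0u8', group 1 = 'u8'; at [37:49] match 'dggdggdgg2t8', group 1 = 't8'.
One capturing group, so `findall` returns just the captured substring from each match — 2 in all.

['u8', 't8']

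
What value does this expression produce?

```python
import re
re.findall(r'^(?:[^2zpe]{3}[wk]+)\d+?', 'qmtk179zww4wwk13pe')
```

This matches anchored at the start of the string; then exactly 3 of any character except [2zpe], then one or more of one of [wk] (non-capturing group); then one or more of a digit (lazy).
With the lazy modifier that quantifier settles for the fewest repetitions that let the rest of the pattern succeed (the atoms after it are unaffected and can still be greedy).
Matches: at [0:5] → 'qmtk1'.
No capturing groups, so `findall` returns the 1 full match string.

['qmtk1']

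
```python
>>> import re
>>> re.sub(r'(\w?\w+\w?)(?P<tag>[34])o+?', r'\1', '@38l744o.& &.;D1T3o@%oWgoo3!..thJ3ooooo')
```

The pattern matches optionally a word character, then one or more of a word character, then optionally a word character (captured); then one of [34] (captured as 'tag'); then one or more of a literal 'o' (lazy).
The `?` after the quantifier makes it lazy — it takes as little as possible before letting the rest of the pattern try.
Matches: at [1:8] → '38l744o'; at [14:19] → 'D1T3o'; at [30:35] → 'thJ3o'.
`\1` in the replacement pulls in group 1's text for each match.

'@38l74.& &.;D1T@%oWgoo3!..thJoooo'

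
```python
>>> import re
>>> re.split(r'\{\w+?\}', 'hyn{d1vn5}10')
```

Matches to split on: at [3:10] → '{d1vn5}'.
`split` removes every match and returns the 2 fragments in between.

['hyn', '10']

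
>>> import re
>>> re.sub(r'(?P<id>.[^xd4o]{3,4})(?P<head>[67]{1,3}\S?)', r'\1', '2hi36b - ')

'2hi3 - '

`\1` in the replacement pulls in group 1's text for each match.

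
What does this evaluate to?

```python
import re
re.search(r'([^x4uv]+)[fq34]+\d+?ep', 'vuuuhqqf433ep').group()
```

'hqqf433ep'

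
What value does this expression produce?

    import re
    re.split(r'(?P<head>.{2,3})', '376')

Pattern: 2 to 3 of any character (captured as 'head').
Matches to split on: at [0:3] → '376'.
The group in the pattern means `split` returns the separators' captures alongside the pieces.

['', '376', '']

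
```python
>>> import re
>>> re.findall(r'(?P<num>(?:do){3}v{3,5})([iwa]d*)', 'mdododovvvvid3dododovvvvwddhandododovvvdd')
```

Pattern: the literal 'do' repeated 3 times, then 3 to 5 of a literal 'v' (captured as 'num'); then one of [iwa], then zero or more of a literal 'd' (captured).
Matches: at [1:13] match 'dododovvvvid', groups = ('dododovvvv', 'id'); at [14:27] match 'dododovvvvwdd', groups = ('dododovvvv', 'wdd').
`findall` packs the 2 group values into a tuple for every match.

[('dododovvvv', 'id'), ('dododovvvv', 'wdd')]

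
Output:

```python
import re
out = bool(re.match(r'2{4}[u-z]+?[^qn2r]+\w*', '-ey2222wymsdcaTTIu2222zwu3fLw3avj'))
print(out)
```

False

`re.match` only tries the pattern at the start of the string.
Here position 0 doesn't satisfy it, so the call returns None, and `bool(None)` is False.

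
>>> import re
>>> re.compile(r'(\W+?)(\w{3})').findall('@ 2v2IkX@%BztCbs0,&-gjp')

[('@ ', '2v2'), ('@%', 'Bzt'), (',&-', 'gjp')]

Pattern: one or more of a non-word character (lazy) (captured); then exactly 3 of a word character (captured).
Matches: at [0:5] match '@ 2v2', groups = ('@ ', '2v2'); at [8:13] match '@%Bzt', groups = ('@%', 'Bzt'); at [17:23] match ',&-gjp', groups = (',&-', 'gjp').
`findall` packs the 2 group values into a tuple for every match.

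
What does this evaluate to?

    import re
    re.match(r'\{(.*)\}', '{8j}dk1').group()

'{8j}'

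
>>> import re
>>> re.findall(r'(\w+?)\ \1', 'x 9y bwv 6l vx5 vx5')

`\1` has to match the exact text group 1 already captured.
Scanning left to right: at [12:19] match 'vx5 vx5', group 1 = 'vx5'.
One capturing group, so `findall` returns just the captured substring from the one match — 1 in all.

['vx5']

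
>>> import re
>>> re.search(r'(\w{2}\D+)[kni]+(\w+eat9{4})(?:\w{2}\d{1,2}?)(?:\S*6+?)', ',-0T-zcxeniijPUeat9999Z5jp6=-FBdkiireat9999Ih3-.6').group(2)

The pattern matches exactly 2 of a word character, then one or more of a non-digit (captured); then one or more of one of [kni]; then one or more of a word character, then the literal 'eat', then exactly 4 of the literal '9' (captured); then exactly 2 of a word character, then 1 to 2 of a digit (lazy) (non-capturing group); then zero or more of a non-whitespace character, then one or more of the literal '6' (lazy) (non-capturing group).
Unlike `match`, `search` isn't anchored — it looks for the pattern anywhere in the string.
The match spans [25:49] → 'p6=-FBdkiireat9999Ih3-.6'.
Captured: group 1 = 'p6=-FBdki', group 2 = 'reat9999'.

'reat9999'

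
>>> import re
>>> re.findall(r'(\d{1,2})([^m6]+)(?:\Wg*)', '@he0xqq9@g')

This matches 1 to 2 of a digit (captured); then one or more of any character except [m6] (captured); then a non-word character, then zero or more of the literal 'g' (non-capturing group).
Matches: at [3:10] match '0xqq9@g', groups = ('0', 'xqq9').
Multiple groups make `findall` return tuples — one 2-tuple for the one match.

[('0', 'xqq9')]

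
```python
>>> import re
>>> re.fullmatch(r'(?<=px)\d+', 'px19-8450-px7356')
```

None

For `fullmatch`, every character of the input must be accounted for by the pattern.
Here the string isn't matched end-to-end, so the call returns None.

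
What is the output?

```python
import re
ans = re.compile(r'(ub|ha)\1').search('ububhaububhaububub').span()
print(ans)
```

A backreference is literal: `\1` must see the identical characters the first group matched.
Unlike `match`, `search` isn't anchored — it looks for the pattern anywhere in the string.
The match spans [0:4] → 'ubub'.
Captured: group 1 = 'ub'.

(0, 4)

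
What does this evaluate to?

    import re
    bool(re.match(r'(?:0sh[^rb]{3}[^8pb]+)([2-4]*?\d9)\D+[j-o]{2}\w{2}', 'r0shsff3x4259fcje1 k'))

False

Pattern: the literal '0sh', then exactly 3 of any character except [rb], then one or more of any character except [8pb] (non-capturing group); then zero or more of a character in [2-4] (lazy), then a digit, then a literal '9' (captured); then one or more of a non-digit, then exactly 2 of a character in [j-o], then exactly 2 of a word character.
With `match`, the pattern is implicitly anchored at the beginning.
Here the pattern fails at index 0, so the call returns None, and `bool(None)` is False.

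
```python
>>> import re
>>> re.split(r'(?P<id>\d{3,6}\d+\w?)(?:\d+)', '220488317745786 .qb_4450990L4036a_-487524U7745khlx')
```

['', '22048831774578', ' .qb_', '4450990L', 'a_-', '487524U', 'khlx']

Because the pattern has a capturing group, `split` also inserts each captured text between the pieces.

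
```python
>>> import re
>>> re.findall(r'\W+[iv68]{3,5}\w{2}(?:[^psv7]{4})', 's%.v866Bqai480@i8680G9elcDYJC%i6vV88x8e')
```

Pattern: one or more of a non-word character, then 3 to 5 of one of [iv68], then exactly 2 of a word character; then exactly 4 of any character except [psv7] (non-capturing group).
Scanning left to right: at [1:13] → '%.v866Bqai48'; at [14:25] → '@i8680G9elc'; at [29:39] → '%i6vV88x8e'.
`findall` yields the raw match text (3 of them) because the pattern has no groups.

['%.v866Bqai48', '@i8680G9elc', '%i6vV88x8e']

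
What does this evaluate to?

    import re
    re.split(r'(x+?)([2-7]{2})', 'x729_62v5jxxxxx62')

This matches one or more of a literal 'x' (lazy) (captured); then exactly 2 of a character in [2-7] (captured).
Matches to split on: at [0:3] → 'x72'; at [10:17] → 'xxxxx62'.
`re.split` interleaves the captured-group text with the surrounding fragments.

['', 'x', '72', '9_62v5j', 'xxxxx', '62', '']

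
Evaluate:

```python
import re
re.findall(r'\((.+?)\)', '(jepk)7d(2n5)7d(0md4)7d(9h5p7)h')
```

The `?` after the quantifier makes it lazy — it takes as little as possible before letting the rest of the pattern try.
Because there's exactly one group, `findall` drops the full match and keeps group 1 from each hit.

['jepk', '2n5', '0md4', '9h5p7']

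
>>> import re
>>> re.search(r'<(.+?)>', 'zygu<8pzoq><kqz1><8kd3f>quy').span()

Because the quantifier is non-greedy, it stops expanding at the earliest point where the rest of the pattern can succeed.
The match spans [4:11] → '<8pzoq>'.

(4, 11)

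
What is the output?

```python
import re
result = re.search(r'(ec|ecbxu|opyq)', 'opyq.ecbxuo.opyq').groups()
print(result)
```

('opyq',)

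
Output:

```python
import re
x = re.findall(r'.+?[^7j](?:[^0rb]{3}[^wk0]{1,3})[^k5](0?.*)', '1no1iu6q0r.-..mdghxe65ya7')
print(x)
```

['r.-..mdghxe65ya7']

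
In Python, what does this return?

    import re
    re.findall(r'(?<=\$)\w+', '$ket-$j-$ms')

The `(?=…)`/`(?<=…)` assertion just peeks at neighbouring text; it doesn't advance the match position.
Matches: at [1:4] → 'ket'; at [6:7] → 'j'; at [9:11] → 'ms'.
Since nothing is captured, `findall` lists the 3 matched substrings directly.

['ket', 'j', 'ms']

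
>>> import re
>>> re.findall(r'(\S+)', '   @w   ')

One capturing group, so `findall` returns just the captured substring from the one match — 1 in all.

['@w']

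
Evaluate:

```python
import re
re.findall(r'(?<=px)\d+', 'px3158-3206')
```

['3158']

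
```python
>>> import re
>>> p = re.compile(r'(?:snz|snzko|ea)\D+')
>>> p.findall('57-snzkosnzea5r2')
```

['snzkosnzea']

Walking the string: at [3:13] → 'snzkosnzea'.
With no groups in the pattern, `findall` gives back each whole match — 1 here.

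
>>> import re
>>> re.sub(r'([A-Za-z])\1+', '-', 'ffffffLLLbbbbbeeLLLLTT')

`\1` has to match the exact text group 1 already captured.
Matches: at [0:6] → 'ffffff'; at [6:9] → 'LLL'; at [9:14] → 'bbbbb'; at [14:16] → 'ee'; at [16:20] → 'LLLL'; ….
Each match is replaced by '-'.

'------'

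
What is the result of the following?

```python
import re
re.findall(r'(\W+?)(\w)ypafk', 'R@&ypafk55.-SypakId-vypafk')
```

The pattern matches one or more of a non-word character (lazy) (captured); then a word character (captured); then the literal 'yp', then the literal 'afk'.
Matches: at [19:26] match '-vypafk', groups = ('-', 'v').
`findall` packs the 2 group values into a tuple for every match.

[('-', 'v')]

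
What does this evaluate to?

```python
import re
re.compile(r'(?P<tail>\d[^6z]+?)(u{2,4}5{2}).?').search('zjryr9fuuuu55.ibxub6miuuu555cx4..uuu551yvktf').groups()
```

The match spans [5:14] → '9fuuuu55.'.
Captured: group 1 = '9f', group 2 = 'uuuu55'.

('9f', 'uuuu55')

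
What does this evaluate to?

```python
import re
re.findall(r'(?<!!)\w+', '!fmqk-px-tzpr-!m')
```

A negative assertion filters positions out without eating any characters.
Matches: at [2:5] → 'mqk'; at [6:8] → 'px'; at [9:13] → 'tzpr'.
With no groups in the pattern, `findall` gives back each whole match — 3 here.

['mqk', 'px', 'tzpr']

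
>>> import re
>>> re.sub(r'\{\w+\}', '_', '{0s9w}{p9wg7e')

'_{p9wg7e'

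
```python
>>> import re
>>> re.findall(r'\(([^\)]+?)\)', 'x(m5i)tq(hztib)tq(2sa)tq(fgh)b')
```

['m5i', 'hztib', '2sa', 'fgh']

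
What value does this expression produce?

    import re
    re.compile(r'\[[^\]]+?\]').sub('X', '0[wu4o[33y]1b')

Matches: at [1:11] → '[wu4o[33y]'.
`sub` substitutes 'X' at each match site.

'0X1b'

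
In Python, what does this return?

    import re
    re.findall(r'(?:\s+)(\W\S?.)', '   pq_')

[' pq']

The pattern matches one or more of whitespace (non-capturing group); then a non-word character, then optionally a non-whitespace character, then any character (captured).
`findall` collects group 1 from the one match (1 total).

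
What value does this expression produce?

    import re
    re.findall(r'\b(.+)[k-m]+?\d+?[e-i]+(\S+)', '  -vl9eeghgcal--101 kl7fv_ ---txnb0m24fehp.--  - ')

[('vl9eeghgcal--101 kl7fv_ ---txnb0', 'p.--')]

The pattern matches a word boundary (`\b`, zero-width); then one or more of any character (captured); then one or more of a character in [k-m] (lazy), then one or more of a digit (lazy); then one or more of a character in [e-i]; then one or more of a non-whitespace character (captured).
Matches: at [3:45] match 'vl9eeghgcal--101 kl7fv_ ---txnb0m24fehp.--', groups = ('vl9eeghgcal--101 kl7fv_ ---txnb0', 'p.--').
`findall` packs the 2 group values into a tuple for every match.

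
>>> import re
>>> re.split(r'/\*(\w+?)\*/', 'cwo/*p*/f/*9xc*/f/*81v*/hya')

Matches to split on: at [3:8] → '/*p*/'; at [9:16] → '/*9xc*/'; at [17:24] → '/*81v*/'.
With a capturing group present, the delimiter's captured portion is kept in the result list.

['cwo', 'p', 'f', '9xc', 'f', '81v', 'hya']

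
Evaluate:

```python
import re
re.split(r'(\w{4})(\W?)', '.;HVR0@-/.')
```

['.;', 'HVR0', '@', '-/.']

The pattern matches exactly 4 of a word character (captured); then optionally a non-word character (captured).
Matches to split on: at [2:7] → 'HVR0@'.
With a capturing group present, the delimiter's captured portion is kept in the result list.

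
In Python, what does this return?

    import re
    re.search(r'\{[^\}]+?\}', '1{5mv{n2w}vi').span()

(1, 10)

`search` walks the string left to right and returns the first match it finds.
The match spans [1:10] → '{5mv{n2w}'.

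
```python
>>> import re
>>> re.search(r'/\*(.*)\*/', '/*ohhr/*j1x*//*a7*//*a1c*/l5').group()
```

`re.search` scans for the first position where the pattern succeeds.
The match spans [0:26] → '/*ohhr/*j1x*//*a7*//*a1c*/'.
Captured: group 1 = 'ohhr/*j1x*//*a7*//*a1c'.

'/*ohhr/*j1x*//*a7*//*a1c*/'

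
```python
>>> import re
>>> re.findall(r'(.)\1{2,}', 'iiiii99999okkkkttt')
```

['i', '9', 'k', 't']

A backreference is literal: `\1` must see the identical characters the first group matched.
Scanning left to right: at [0:5] match 'iiiii', group 1 = 'i'; at [5:10] match '99999', group 1 = '9'; at [11:15] match 'kkkk', group 1 = 'k'; at [15:18] match 'ttt', group 1 = 't'.
One capturing group, so `findall` returns just the captured substring from each match — 4 in all.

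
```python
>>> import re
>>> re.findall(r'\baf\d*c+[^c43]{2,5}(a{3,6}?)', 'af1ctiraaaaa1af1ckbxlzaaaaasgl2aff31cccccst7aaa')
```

['aaa']

The pattern matches a word boundary (`\b`, zero-width); then the literal 'af', then zero or more of a digit; then one or more of the literal 'c', then 2 to 5 of any character except [c43]; then 3 to 6 of a literal 'a' (lazy) (captured).
Matches: at [0:12] match 'af1ctiraaaaa', group 1 = 'aaa'.
Because there's exactly one group, `findall` drops the full match and keeps group 1 from the one hit.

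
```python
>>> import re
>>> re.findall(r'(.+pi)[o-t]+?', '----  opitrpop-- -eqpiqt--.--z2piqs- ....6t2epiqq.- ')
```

This matches one or more of any character, then the literal 'pi' (captured); then one or more of a character in [o-t] (lazy).
With a single group, `findall` returns only what that group captured — 1 item.

['----  opitrpop-- -eqpiqt--.--z2piqs- ....6t2epi']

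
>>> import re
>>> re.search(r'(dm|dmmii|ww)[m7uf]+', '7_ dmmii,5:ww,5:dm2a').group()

The match spans [3:6] → 'dmm'.

'dmm'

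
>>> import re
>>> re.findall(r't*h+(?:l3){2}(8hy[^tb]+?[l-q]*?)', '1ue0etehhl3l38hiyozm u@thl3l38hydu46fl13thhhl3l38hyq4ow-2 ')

This matches zero or more of a literal 't', then one or more of a literal 'h', then the literal 'l3' repeated 2 times; then the literal '8hy', then one or more of any character except [tb] (lazy), then zero or more of a character in [l-q] (lazy) (captured).
A non-greedy quantifier consumes as few characters as it can — just enough that the remainder of the pattern still matches from where it stops; whatever follows it matches normally.
Matches: at [23:33] match 'thl3l38hyd', group 1 = '8hyd'; at [40:52] match 'thhhl3l38hyq', group 1 = '8hyq'.
With a single group, `findall` returns only what that group captured — 2 items.

['8hyd', '8hyq']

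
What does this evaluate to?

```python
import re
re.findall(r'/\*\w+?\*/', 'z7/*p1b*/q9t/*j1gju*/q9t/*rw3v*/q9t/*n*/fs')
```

Scanning left to right: at [2:9] → '/*p1b*/'; at [12:21] → '/*j1gju*/'; at [24:32] → '/*rw3v*/'; at [35:40] → '/*n*/'.
With no groups in the pattern, `findall` gives back each whole match — 4 here.

['/*p1b*/', '/*j1gju*/', '/*rw3v*/', '/*n*/']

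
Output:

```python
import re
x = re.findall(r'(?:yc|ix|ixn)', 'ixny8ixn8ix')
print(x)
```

['ix', 'ix', 'ix']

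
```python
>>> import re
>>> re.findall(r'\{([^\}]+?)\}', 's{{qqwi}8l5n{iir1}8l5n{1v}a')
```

Scanning left to right: at [1:8] match '{{qqwi}', group 1 = '{qqwi'; at [12:18] match '{iir1}', group 1 = 'iir1'; at [22:26] match '{1v}', group 1 = '1v'.
With a single group, `findall` returns only what that group captured — 3 items.

['{qqwi', 'iir1', '1v']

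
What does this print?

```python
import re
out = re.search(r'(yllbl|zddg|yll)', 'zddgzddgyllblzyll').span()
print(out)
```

(0, 4)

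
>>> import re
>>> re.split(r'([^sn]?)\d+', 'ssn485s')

Pattern: optionally any character except [sn] (captured); then one or more of a digit.
The group in the pattern means `split` returns the separators' captures alongside the pieces.

['ssn', '4', 's']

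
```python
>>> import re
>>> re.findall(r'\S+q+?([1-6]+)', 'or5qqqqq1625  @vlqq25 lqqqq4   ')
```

Pattern: one or more of a non-whitespace character, then one or more of a literal 'q' (lazy); then one or more of a character in [1-6] (captured).
Matches: at [0:12] match 'or5qqqqq1625', group 1 = '1625'; at [14:21] match '@vlqq25', group 1 = '25'; at [22:28] match 'lqqqq4', group 1 = '4'.
Because there's exactly one group, `findall` drops the full match and keeps group 1 from each hit.

['1625', '25', '4']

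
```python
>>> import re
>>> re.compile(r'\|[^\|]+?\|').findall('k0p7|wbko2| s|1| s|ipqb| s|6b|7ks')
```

['|wbko2|', '|1|', '|ipqb|', '|6b|']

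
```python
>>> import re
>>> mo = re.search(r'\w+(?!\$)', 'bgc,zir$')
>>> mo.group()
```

`(?!…)`/`(?<!…)` only lets a position through if the neighbouring text does NOT match; no characters are consumed.
Unlike `match`, `search` isn't anchored — it looks for the pattern anywhere in the string.
The match spans [0:3] → 'bgc'.

'bgc'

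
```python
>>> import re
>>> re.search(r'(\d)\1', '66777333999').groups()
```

('6',)

`\1` has to match the exact text group 1 already captured.
Unlike `match`, `search` isn't anchored — it looks for the pattern anywhere in the string.
The match spans [0:2] → '66'.
Captured: group 1 = '6'.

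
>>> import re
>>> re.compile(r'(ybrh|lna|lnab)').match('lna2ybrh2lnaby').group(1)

'lna'

The match spans [0:3] → 'lna'.
Captured: group 1 = 'lna'.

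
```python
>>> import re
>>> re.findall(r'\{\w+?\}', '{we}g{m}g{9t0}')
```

['{we}', '{m}', '{9t0}']

No capturing groups, so `findall` returns the 3 full match strings.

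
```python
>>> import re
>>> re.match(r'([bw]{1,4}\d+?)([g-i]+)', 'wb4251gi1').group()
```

'wb4251gi'

Pattern: 1 to 4 of one of [bw], then one or more of a digit (lazy) (captured); then one or more of a character in [g-i] (captured).
`re.match` won't scan ahead — the pattern has to work from the very first character.
The match spans [0:8] → 'wb4251gi'.
Captured: group 1 = 'wb4251', group 2 = 'gi'.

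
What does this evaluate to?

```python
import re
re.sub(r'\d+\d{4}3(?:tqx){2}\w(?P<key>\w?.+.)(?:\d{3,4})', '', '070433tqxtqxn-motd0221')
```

`sub` substitutes '' at each match site.

''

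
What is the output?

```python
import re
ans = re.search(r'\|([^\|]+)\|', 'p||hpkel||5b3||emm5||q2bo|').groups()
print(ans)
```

('hpkel',)

The match spans [2:9] → '|hpkel|'.
Captured: group 1 = 'hpkel'.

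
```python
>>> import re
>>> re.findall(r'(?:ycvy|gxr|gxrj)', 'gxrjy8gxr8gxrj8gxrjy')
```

Branches in `(...|...)` are attempted left-to-right; the first branch that allows the whole pattern to succeed is taken.
Walking the string: at [0:3] → 'gxr'; at [6:9] → 'gxr'; at [10:13] → 'gxr'; at [15:18] → 'gxr'.
No capturing groups, so `findall` returns the 4 full match strings.

['gxr', 'gxr', 'gxr', 'gxr']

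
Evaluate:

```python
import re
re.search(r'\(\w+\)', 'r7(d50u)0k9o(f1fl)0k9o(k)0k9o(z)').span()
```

(2, 8)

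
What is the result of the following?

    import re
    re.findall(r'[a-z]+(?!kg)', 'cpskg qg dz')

Because the assertion is negative and zero-width, positions next to the forbidden text are skipped.
No capturing groups, so `findall` returns the 3 full match strings.

['cpskg', 'qg', 'dz']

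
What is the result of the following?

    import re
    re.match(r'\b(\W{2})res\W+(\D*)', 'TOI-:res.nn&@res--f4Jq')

None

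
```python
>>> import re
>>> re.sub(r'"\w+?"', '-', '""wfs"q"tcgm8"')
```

'"-q-'

Matches: at [1:6] → '"wfs"'; at [7:14] → '"tcgm8"'.
Each match is replaced by '-'.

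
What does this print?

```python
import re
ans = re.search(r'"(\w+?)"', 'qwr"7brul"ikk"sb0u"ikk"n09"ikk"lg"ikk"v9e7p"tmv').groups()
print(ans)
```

('7brul',)

The match spans [3:10] → '"7brul"'.
Captured: group 1 = '7brul'.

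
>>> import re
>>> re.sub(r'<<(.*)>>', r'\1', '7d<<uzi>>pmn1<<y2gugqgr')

'7duzipmn1<<y2gugqgr'

The replacement refers to a captured group, so each match is rewritten using its own captured text.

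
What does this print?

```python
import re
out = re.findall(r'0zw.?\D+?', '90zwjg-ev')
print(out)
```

['0zwjg']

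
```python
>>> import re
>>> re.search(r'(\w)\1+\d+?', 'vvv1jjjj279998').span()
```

(0, 4)

`\1` has to match the exact text group 1 already captured.
`re.search` scans for the first position where the pattern succeeds.
The match spans [0:4] → 'vvv1'.
Captured: group 1 = 'v'.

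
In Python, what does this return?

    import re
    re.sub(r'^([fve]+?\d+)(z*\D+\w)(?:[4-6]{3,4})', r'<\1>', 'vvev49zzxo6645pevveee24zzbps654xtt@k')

This matches anchored at the start of the string; then one or more of one of [fve] (lazy), then one or more of a digit (captured); then zero or more of the literal 'z', then one or more of a non-digit, then a word character (captured); then 3 to 4 of a character in [4-6] (non-capturing group).
Matches: at [0:14] → 'vvev49zzxo6645'.
The replacement refers to a captured group, so each match is rewritten using its own captured text.

'<vvev49>pevveee24zzbps654xtt@k'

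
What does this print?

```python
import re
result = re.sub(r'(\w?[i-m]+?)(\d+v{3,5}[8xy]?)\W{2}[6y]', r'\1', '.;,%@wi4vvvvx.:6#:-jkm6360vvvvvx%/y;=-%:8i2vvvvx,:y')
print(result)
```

.;,%@wi#:-jkm;=-%:8i

Pattern: optionally a word character, then one or more of a character in [i-m] (lazy) (captured); then one or more of a digit, then 3 to 5 of the literal 'v', then optionally one of [8xy] (captured); then exactly 2 of a non-word character, then one of [6y].
Matches: at [5:16] → 'wi4vvvvx.:6'; at [19:35] → 'jkm6360vvvvvx%/y'; at [40:51] → '8i2vvvvx,:y'.
`\1` in the replacement pulls in group 1's text for each match.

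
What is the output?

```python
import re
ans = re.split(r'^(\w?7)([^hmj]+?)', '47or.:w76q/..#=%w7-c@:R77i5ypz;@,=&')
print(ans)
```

['', '47', 'o', 'r.:w76q/..#=%w7-c@:R77i5ypz;@,=&']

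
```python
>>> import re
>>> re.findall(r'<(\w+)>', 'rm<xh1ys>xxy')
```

Because there's exactly one group, `findall` drops the full match and keeps group 1 from the one hit.

['xh1ys']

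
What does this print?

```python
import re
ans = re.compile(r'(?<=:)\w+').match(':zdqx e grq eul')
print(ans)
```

None

The lookaround is zero-width — it requires the adjacent text to match without consuming it, so the asserted text isn't part of the match.
`match` is anchored at position 0; if the pattern doesn't fit there, it returns None.
Here the pattern fails at index 0, so the call returns None.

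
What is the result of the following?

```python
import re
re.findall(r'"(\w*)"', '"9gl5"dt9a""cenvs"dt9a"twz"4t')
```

['9gl5', '', 'dt9a']

With a single group, `findall` returns only what that group captured — 3 items.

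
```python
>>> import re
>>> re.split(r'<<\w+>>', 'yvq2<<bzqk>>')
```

['yvq2', '']

Matches to split on: at [4:12] → '<<bzqk>>'.
Splitting on the pattern gives 2 pieces.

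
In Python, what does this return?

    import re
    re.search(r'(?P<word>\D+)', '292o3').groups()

('o',)

The match spans [3:4] → 'o'.
Captured: group 1 = 'o'.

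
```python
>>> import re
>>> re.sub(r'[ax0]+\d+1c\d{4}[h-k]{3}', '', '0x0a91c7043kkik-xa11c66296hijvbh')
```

'k-xa11c66296hijvbh'

The pattern matches one or more of one of [ax0], then one or more of a digit; then the literal '1c', then exactly 4 of a digit; then exactly 3 of a character in [h-k].
Matches: at [0:14] → '0x0a91c7043kki'.
`sub` substitutes '' at each match site.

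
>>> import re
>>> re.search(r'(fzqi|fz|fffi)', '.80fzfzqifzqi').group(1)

'fz'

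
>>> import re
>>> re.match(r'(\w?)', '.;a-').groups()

The pattern matches optionally a word character (captured).
With `match`, the pattern is implicitly anchored at the beginning.
The match spans [0:0] → ''.
Captured: group 1 = ''.

('',)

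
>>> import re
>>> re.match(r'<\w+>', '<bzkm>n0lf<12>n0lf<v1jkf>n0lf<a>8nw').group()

With `match`, the pattern is implicitly anchored at the beginning.
The match spans [0:6] → '<bzkm>'.

'<bzkm>'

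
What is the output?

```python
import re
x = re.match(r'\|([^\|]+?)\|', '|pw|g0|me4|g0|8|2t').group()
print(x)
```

`re.match` only tries the pattern at the start of the string.
The match spans [0:4] → '|pw|'.
Captured: group 1 = 'pw'.

|pw|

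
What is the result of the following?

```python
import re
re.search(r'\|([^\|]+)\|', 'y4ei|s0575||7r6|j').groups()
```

`re.search` tries every starting position until one works.
The match spans [4:11] → '|s0575|'.
Captured: group 1 = 's0575'.

('s0575',)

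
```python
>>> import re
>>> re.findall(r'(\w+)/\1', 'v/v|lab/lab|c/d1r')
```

['v', 'lab']

A backreference is literal: `\1` must see the identical characters the first group matched.
With a single group, `findall` returns only what that group captured — 2 items.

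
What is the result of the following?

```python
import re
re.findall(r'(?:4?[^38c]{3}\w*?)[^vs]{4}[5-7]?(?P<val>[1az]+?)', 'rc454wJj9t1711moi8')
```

One capturing group, so `findall` returns just the captured substring from the one match — 1 in all.

['1']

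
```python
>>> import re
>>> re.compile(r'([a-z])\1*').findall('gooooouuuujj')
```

`\1` has to match the exact text group 1 already captured.
Scanning left to right: at [0:1] match 'g', group 1 = 'g'; at [1:6] match 'ooooo', group 1 = 'o'; at [6:10] match 'uuuu', group 1 = 'u'; at [10:12] match 'jj', group 1 = 'j'.
`findall` collects group 1 from each match (4 total).

['g', 'o', 'u', 'j']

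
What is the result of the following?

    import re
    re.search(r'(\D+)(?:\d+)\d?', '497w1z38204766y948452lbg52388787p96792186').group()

'w1'

This matches one or more of a non-digit (captured); then one or more of a digit (non-capturing group); then optionally a digit.
`search` walks the string left to right and returns the first match it finds.
The match spans [3:5] → 'w1'.
Captured: group 1 = 'w'.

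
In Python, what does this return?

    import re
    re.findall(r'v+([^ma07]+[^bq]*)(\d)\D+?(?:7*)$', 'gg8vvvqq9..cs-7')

[('qq', '9')]

With 2 capturing groups, `findall` returns a 2-tuple per match.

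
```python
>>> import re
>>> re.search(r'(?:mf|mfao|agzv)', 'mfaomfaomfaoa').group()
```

`|` is ordered: at each position the engine commits to the first alternative that works.
Unlike `match`, `search` isn't anchored — it looks for the pattern anywhere in the string.
The match spans [0:2] → 'mf'.

'mf'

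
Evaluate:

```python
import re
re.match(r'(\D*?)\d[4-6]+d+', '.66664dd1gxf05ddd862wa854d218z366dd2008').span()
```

`re.match` only tries the pattern at the start of the string.
The match spans [0:8] → '.66664dd'.

(0, 8)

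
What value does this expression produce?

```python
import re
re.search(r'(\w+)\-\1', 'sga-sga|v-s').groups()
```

('sga',)

The backreference `\1` re-matches whatever the first group consumed, character for character.
`re.search` scans for the first position where the pattern succeeds.
The match spans [0:7] → 'sga-sga'.
Captured: group 1 = 'sga'.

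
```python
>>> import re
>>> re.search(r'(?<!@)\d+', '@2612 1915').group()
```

The negative lookaround is zero-width — it rules out positions where the adjacent text would match, without consuming anything.
`search` walks the string left to right and returns the first match it finds.
The match spans [2:5] → '612'.

'612'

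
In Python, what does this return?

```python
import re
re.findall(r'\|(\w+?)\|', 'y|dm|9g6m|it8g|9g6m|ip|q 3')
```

Walking the string: at [1:5] match '|dm|', group 1 = 'dm'; at [9:15] match '|it8g|', group 1 = 'it8g'; at [19:23] match '|ip|', group 1 = 'ip'.
With a single group, `findall` returns only what that group captured — 3 items.

['dm', 'it8g', 'ip']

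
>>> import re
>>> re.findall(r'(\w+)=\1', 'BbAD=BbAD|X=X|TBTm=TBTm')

`\1` is not a pattern — it's the concrete string captured by group 1, re-applied verbatim.
With a single group, `findall` returns only what that group captured — 3 items.

['BbAD', 'X', 'TBTm']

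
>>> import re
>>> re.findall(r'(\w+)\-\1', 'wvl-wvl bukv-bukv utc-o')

After group 1 captures some text, `\1` only succeeds where that same text appears again.
Walking the string: at [0:7] match 'wvl-wvl', group 1 = 'wvl'; at [8:17] match 'bukv-bukv', group 1 = 'bukv'.
With a single group, `findall` returns only what that group captured — 2 items.

['wvl', 'bukv']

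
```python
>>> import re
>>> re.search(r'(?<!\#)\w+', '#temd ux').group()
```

'emd'

The negative lookahead/lookbehind blocks any match where the forbidden context is present.
`search` walks the string left to right and returns the first match it finds.
The match spans [2:5] → 'emd'.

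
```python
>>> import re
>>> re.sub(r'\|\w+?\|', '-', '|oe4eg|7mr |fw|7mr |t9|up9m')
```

'-7mr -7mr -up9m'

Each match is replaced by '-'.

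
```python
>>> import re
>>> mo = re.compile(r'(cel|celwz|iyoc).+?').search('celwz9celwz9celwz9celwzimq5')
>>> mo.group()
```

Branches in `(...|...)` are attempted left-to-right; the first branch that allows the whole pattern to succeed is taken.
The match spans [0:4] → 'celw'.

'celw'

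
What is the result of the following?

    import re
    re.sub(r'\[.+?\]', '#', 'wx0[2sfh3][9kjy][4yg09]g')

The `?` after the quantifier makes it lazy — it takes as little as possible before letting the rest of the pattern try.
Each match is replaced by '#'.

'wx0###g'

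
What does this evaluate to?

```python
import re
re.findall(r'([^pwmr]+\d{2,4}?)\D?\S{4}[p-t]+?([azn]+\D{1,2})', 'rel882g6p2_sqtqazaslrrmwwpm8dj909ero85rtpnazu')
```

[('el882', 'azasl'), ('8dj909', 'nazu')]

Pattern: one or more of any character except [pwmr], then 2 to 4 of a digit (lazy) (captured); then optionally a non-digit, then exactly 4 of a non-whitespace character, then one or more of a character in [p-t] (lazy); then one or more of one of [azn], then 1 to 2 of a non-digit (captured).
Scanning left to right: at [1:20] match 'el882g6p2_sqtqazasl', groups = ('el882', 'azasl'); at [27:45] match '8dj909ero85rtpnazu', groups = ('8dj909', 'nazu').
Multiple groups make `findall` return tuples — one 2-tuple for each match.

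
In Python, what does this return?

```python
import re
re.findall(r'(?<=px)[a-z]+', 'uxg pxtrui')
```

The `(?=…)`/`(?<=…)` assertion just peeks at neighbouring text; it doesn't advance the match position.
`findall` yields the raw match text (1 of them) because the pattern has no groups.

['trui']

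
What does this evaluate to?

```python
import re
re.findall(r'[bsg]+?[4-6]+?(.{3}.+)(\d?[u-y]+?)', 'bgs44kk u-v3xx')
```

Because the quantifier is non-greedy, it stops expanding at the earliest point where the rest of the pattern can succeed.
Multiple groups make `findall` return tuples — one 2-tuple for the one match.

[('4kk u-v3x', 'x')]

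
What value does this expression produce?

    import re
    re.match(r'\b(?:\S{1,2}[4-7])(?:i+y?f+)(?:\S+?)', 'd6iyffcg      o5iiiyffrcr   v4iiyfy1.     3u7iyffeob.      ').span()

(0, 7)

Pattern: a word boundary (`\b`, zero-width); then 1 to 2 of a non-whitespace character, then a character in [4-7] (non-capturing group); then one or more of the literal 'i', then optionally a literal 'y', then one or more of the literal 'f' (non-capturing group); then one or more of a non-whitespace character (lazy) (non-capturing group).
With `match`, the pattern is implicitly anchored at the beginning.
The match spans [0:7] → 'd6iyffc'.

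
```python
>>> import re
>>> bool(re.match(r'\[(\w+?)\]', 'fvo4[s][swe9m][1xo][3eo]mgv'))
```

`re.match` won't scan ahead — the pattern has to work from the very first character.
Here the string doesn't start with a match, so the call returns None, and `bool(None)` is False.

False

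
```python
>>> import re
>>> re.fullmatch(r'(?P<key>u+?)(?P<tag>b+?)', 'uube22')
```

Pattern: one or more of a literal 'u' (lazy) (captured as 'key'); then one or more of a literal 'b' (lazy) (captured as 'tag').
`fullmatch` succeeds only if the pattern covers the string from start to end.
Here the string isn't matched end-to-end, so the call returns None.

None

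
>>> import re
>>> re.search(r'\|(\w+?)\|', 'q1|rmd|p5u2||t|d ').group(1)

'rmd'

Unlike `match`, `search` isn't anchored — it looks for the pattern anywhere in the string.
The match spans [2:7] → '|rmd|'.
Captured: group 1 = 'rmd'.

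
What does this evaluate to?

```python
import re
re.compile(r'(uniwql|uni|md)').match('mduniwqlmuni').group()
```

'md'

`re.match` only tries the pattern at the start of the string.
The match spans [0:2] → 'md'.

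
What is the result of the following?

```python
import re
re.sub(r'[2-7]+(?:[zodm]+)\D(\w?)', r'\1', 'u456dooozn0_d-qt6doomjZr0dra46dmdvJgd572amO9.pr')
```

'u0_d-qtZr0draJgd572amO9.pr'

Pattern: one or more of a character in [2-7]; then one or more of one of [zodm] (non-capturing group); then a non-digit; then optionally a word character (captured).
Matches: at [1:11] → '456dooozn0'; at [16:23] → '6doomjZ'; at [28:35] → '46dmdvJ'.
`\1` in the replacement pulls in group 1's text for each match.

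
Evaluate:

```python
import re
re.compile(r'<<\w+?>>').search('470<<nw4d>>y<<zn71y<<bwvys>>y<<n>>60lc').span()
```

(3, 11)

The match spans [3:11] → '<<nw4d>>'.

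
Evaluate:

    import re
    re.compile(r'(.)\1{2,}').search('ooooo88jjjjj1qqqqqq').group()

'ooooo'

`\1` is not a pattern — it's the concrete string captured by group 1, re-applied verbatim.
`re.search` scans for the first position where the pattern succeeds.
The match spans [0:5] → 'ooooo'.
Captured: group 1 = 'o'.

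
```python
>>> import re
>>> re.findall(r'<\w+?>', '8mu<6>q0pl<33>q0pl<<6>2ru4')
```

With no groups in the pattern, `findall` gives back each whole match — 3 here.

['<6>', '<33>', '<6>']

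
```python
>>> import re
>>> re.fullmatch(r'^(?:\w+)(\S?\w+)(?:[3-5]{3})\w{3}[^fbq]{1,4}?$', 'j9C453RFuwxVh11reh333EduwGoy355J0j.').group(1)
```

'y'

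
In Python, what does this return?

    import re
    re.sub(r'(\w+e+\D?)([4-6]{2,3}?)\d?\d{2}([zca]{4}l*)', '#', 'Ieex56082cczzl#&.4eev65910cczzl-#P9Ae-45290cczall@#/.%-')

'##&.#-##@#/.%-'

This matches one or more of a word character, then one or more of the literal 'e', then optionally a non-digit (captured); then 2 to 3 of a character in [4-6] (lazy) (captured); then optionally a digit, then exactly 2 of a digit; then exactly 4 of one of [zca], then zero or more of the literal 'l' (captured).
Matches: at [0:14] → 'Ieex56082cczzl'; at [17:31] → '4eev65910cczzl'; at [33:49] → 'P9Ae-45290cczall'.
Every occurrence is swapped for '#'.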